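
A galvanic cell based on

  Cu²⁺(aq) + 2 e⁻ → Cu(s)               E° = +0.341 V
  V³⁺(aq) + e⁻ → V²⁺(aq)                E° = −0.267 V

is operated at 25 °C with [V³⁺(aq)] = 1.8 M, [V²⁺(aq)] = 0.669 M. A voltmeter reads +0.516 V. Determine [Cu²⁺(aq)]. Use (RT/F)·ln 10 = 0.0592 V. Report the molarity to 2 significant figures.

0.0056 M

Cu²⁺/Cu is the cathode (higher E°); E°cell = +0.341 − (−0.267) = +0.608 V with n = 2.
From the Nernst equation, log Q = n(E° − E)/0.0592 = 2·(+0.608 − (+0.516))/0.0592 = 3.108.
For Cu²⁺(aq) + 2 V²⁺(aq) → Cu(s) + 2 V³⁺(aq), the reaction quotient is Q = [V³⁺(aq)]^2 / ([Cu²⁺(aq)]·[V²⁺(aq)]^2).
Substituting the known concentrations and solving, log [Cu²⁺(aq)] = −2.248 and [Cu²⁺(aq)] = 0.0056 M.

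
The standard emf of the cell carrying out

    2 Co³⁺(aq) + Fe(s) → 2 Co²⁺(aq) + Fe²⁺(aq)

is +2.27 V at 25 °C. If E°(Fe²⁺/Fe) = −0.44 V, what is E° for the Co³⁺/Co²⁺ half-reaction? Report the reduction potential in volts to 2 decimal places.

In the reaction as written the Co³⁺/Co²⁺ couple is reduced (cathode) and Fe²⁺/Fe is oxidized (anode), so E°cell = E°(Co³⁺/Co²⁺) − E°(Fe²⁺/Fe).
E°(Co³⁺/Co²⁺) = E°cell + E°(anode) = +2.27 + (−0.44) = +1.83 V.

+1.83 V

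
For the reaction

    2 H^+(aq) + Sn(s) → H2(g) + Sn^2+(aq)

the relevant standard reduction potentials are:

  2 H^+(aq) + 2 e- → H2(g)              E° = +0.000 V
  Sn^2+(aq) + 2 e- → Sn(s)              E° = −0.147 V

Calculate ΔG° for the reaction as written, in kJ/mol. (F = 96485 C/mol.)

In the reaction as written H^+(aq) is reduced, so the 2H⁺/H₂ couple is the cathode and Sn²⁺/Sn is the anode.
E°cell = +0.000 − (−0.147) = +0.147 V; balancing electrons gives n = 2.
ΔG° = −nFE°cell = −(2)(96485)(+0.147) J/mol = −28.4 kJ/mol.

−28.4 kJ/mol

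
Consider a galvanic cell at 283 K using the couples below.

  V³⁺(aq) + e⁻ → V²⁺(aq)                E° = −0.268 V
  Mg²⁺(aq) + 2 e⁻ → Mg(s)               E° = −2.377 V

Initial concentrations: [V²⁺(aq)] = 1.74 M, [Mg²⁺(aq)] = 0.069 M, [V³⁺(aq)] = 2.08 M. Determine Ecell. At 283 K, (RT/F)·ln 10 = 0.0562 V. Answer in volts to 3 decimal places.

V³⁺/V²⁺ is reduced (cathode, E° = −0.268 V) and Mg²⁺/Mg is oxidized (anode).
The standard potential is −0.268 − (−2.377) = +2.109 V and the balanced reaction transfers n = 2 electrons.
Balancing gives 2 V³⁺(aq) + Mg(s) → 2 V²⁺(aq) + Mg²⁺(aq); hence Q = ([V²⁺(aq)]^2·[Mg²⁺(aq)]) / [V³⁺(aq)]^2 = 0.0483 (log Q = −1.316).
Applying E = E° − (RT ln10/nF)·log Q gives +2.109 − (0.0562/2)(−1.316) = +2.146 V.

+2.146 V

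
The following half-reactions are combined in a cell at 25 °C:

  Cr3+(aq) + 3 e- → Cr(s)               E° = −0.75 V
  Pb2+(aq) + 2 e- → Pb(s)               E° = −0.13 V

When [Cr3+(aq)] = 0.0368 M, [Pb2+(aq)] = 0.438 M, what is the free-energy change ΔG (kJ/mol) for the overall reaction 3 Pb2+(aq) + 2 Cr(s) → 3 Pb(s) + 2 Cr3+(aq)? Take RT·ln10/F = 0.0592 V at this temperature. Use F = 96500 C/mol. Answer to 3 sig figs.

E°cell = −0.13 − (−0.75) = +0.62 V; the balanced reaction transfers n = 6 electrons.
The reaction quotient is [Cr3+(aq)]^2 / [Pb2+(aq)]^3 = 0.0161; by Nernst, E = +0.62 − (0.0592/6)(−1.793) = +0.6377 V.
Finally ΔG = −nFE = −(6)(96500 C/mol)(+0.6377 V) = −369 kJ/mol.

−369 kJ/mol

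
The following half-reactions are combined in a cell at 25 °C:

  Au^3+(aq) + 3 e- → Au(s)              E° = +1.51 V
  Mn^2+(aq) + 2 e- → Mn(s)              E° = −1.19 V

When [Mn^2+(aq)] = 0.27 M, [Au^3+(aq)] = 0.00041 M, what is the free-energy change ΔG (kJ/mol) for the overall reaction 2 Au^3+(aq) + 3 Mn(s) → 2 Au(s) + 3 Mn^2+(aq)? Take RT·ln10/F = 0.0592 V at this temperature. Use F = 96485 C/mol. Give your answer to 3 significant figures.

−1530 kJ/mol

With Au³⁺/Au reduced at the cathode, E°cell = +1.51 − (−1.19) = +2.70 V and n = 6.
Here Q = [Mn^2+(aq)]^3 / [Au^3+(aq)]^2 = 1.17×10^5 (log Q = 5.069), giving E = +2.70 − (0.0592/6)·(5.069) = +2.6500 V.
Finally ΔG = −nFE = −(6)(96485 C/mol)(+2.6500 V) = −1530 kJ/mol.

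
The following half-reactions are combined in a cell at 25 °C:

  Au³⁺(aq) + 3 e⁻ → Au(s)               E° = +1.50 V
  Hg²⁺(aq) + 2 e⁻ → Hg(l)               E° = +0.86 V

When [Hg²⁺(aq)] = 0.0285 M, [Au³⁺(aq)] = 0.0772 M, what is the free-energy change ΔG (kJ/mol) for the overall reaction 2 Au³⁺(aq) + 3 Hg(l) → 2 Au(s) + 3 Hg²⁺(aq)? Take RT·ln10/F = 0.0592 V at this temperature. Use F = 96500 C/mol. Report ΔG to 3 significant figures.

−384 kJ/mol

E°cell = +1.50 − (+0.86) = +0.64 V; the balanced reaction transfers n = 6 electrons.
Q = [Hg²⁺(aq)]^3 / [Au³⁺(aq)]^2 = 0.00388, so log Q = −2.411 and E = +0.64 − (0.0592/6)(−2.411) = +0.6638 V.
Then ΔG = −nFE = −6 × 96500 × +0.6638 J/mol = −384 kJ/mol.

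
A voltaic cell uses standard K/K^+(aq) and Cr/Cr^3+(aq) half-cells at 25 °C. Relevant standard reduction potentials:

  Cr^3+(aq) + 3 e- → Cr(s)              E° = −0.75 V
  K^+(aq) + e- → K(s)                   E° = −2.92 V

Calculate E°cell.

+2.17 V

The Cr³⁺/Cr couple has the higher E°, so Cr ion is reduced (cathode) and K is oxidized (anode).
E°cell = E°(cathode) − E°(anode) = −0.75 − (−2.92) = +2.17 V.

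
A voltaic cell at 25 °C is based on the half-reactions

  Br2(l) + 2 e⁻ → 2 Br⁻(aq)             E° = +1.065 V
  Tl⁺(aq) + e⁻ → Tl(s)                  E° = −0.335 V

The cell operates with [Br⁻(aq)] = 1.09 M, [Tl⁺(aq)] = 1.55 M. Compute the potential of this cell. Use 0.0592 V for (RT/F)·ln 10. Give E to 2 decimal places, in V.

Br₂/Br⁻ is reduced (cathode, E° = +1.065 V) and Tl⁺/Tl is oxidized (anode).
E°cell = +1.065 − (−0.335) = +1.400 V, with n = 2 electrons transferred.
For the overall reaction Br2(l) + 2 Tl(s) → 2 Br⁻(aq) + 2 Tl⁺(aq), Q = [Br⁻(aq)]^2·[Tl⁺(aq)]^2 = 2.85, giving log Q = 0.456.
E = E° − (0.0592/n)·log Q = +1.400 − (0.0592/2)(0.456) = +1.39 V.

+1.39 V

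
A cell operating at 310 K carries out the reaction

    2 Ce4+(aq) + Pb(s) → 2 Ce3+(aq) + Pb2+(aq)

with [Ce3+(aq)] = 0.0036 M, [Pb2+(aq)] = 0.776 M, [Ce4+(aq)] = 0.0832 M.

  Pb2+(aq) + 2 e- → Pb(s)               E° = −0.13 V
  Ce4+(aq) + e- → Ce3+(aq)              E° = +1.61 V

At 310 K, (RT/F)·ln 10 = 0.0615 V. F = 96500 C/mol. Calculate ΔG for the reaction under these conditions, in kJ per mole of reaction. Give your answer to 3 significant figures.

E°cell = +1.61 − (−0.13) = +1.74 V; the balanced reaction transfers n = 2 electrons.
Q = ([Ce3+(aq)]^2·[Pb2+(aq)]) / [Ce4+(aq)]^2 = 0.00145, so log Q = −2.838 and E = +1.74 − (0.0615/2)(−2.838) = +1.8273 V.
Finally ΔG = −nFE = −(2)(96500 C/mol)(+1.8273 V) = −353 kJ/mol.

−353 kJ/mol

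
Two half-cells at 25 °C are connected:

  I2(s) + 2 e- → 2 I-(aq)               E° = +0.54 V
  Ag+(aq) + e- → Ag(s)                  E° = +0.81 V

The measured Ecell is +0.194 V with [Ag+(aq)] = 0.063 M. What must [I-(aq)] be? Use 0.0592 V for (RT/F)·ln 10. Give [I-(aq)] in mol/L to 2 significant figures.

0.83 M

The Ag⁺/Ag couple has the larger reduction potential, so it is the cathode: E°cell = +0.81 − (+0.54) = +0.27 V and n = 2.
Rearranging E = E° − (0.0592/n)·log Q gives log Q = 2(+0.27 − (+0.194))/0.0592 = 2.568.
The balanced reaction is 2 Ag+(aq) + 2 I-(aq) → 2 Ag(s) + I2(s), so Q = 1 / ([Ag+(aq)]^2·[I-(aq)]^2).
Substituting the known concentrations and solving, log [I-(aq)] = −0.083 and [I-(aq)] = 0.83 M.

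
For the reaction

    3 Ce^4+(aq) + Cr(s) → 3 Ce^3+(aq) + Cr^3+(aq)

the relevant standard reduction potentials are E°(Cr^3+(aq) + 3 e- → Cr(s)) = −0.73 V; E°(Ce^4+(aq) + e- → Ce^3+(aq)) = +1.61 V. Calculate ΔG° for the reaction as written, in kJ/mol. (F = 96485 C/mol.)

In the reaction as written Ce^4+(aq) is reduced, so the Ce⁴⁺/Ce³⁺ couple is the cathode and Cr³⁺/Cr is the anode.
E°cell = +1.61 − (−0.73) = +2.34 V; balancing electrons gives n = 3.
ΔG° = −nFE°cell = −(3)(96485)(+2.34) J/mol = −677 kJ/mol.

−677 kJ/mol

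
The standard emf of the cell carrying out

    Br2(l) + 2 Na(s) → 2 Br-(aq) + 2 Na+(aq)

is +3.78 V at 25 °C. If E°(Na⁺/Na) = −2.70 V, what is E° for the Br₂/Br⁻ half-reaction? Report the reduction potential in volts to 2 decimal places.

+1.08 V

In the reaction as written the Br₂/Br⁻ couple is reduced (cathode) and Na⁺/Na is oxidized (anode), so E°cell = E°(Br₂/Br⁻) − E°(Na⁺/Na).
E°(Br₂/Br⁻) = E°cell + E°(anode) = +3.78 + (−2.70) = +1.08 V.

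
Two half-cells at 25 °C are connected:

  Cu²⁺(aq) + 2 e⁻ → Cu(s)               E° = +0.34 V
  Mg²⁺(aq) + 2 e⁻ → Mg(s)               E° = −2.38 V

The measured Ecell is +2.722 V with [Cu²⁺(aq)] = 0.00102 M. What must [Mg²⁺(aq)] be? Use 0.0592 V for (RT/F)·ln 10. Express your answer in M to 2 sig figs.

The Cu²⁺/Cu couple has the larger reduction potential, so it is the cathode: E°cell = +0.34 − (−2.38) = +2.72 V and n = 2.
Since E = E° − (0.0592/n)·log Q, log Q = n(E° − E)/0.0592 = −0.068.
The balanced reaction is Cu²⁺(aq) + Mg(s) → Cu(s) + Mg²⁺(aq), so Q = [Mg²⁺(aq)] / [Cu²⁺(aq)].
Substituting the known concentrations and solving, log [Mg²⁺(aq)] = −3.059 and [Mg²⁺(aq)] = 0.00087 M.

0.00087 M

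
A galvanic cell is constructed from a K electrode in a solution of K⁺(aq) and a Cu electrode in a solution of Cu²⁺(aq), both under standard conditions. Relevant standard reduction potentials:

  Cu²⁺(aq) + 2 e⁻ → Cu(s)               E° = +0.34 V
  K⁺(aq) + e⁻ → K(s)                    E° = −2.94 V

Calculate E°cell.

+3.28 V

Of the two couples in this cell, the one with the more positive reduction potential is reduced at the cathode: here that is Cu²⁺/Cu (+0.34 V); K⁺/K (−2.94 V) is the anode.
E°cell = E°(cathode) − E°(anode) = +0.34 − (−2.94) = +3.28 V.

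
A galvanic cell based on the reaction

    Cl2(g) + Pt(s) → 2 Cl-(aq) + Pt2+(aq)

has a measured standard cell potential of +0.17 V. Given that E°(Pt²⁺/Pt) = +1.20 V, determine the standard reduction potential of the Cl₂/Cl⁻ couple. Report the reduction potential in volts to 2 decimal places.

+1.37 V

In the reaction as written the Cl₂/Cl⁻ couple is reduced (cathode) and Pt²⁺/Pt is oxidized (anode), so E°cell = E°(Cl₂/Cl⁻) − E°(Pt²⁺/Pt).
E°(Cl₂/Cl⁻) = E°cell + E°(anode) = +0.17 + (+1.20) = +1.37 V.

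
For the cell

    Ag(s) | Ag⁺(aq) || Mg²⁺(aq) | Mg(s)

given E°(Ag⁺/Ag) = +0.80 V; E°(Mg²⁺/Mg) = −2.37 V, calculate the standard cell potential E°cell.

By convention the left-hand electrode in cell notation is the anode (oxidation) and the right-hand electrode is the cathode (reduction).
E°cell = E°(right) − E°(left) = −2.37 − (+0.80) = −3.17 V.
The negative sign shows that, as written, the cell would require an external voltage to drive the reaction.

−3.17 V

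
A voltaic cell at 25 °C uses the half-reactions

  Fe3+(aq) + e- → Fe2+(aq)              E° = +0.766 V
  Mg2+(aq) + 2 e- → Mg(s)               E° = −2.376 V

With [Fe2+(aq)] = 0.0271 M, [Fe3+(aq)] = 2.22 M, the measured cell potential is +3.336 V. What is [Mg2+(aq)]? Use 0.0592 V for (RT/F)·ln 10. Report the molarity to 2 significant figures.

With Fe³⁺/Fe²⁺ at the cathode and Mg²⁺/Mg at the anode, E°cell = +0.766 − (−2.376) = +3.142 V (n = 2).
Rearranging E = E° − (0.0592/n)·log Q gives log Q = 2(+3.142 − (+3.336))/0.0592 = −6.554.
Balancing electrons gives 2 Fe3+(aq) + Mg(s) → 2 Fe2+(aq) + Mg2+(aq); thus Q = ([Fe2+(aq)]^2·[Mg2+(aq)]) / [Fe3+(aq)]^2.
Solving for the unknown gives log [Mg2+(aq)] = −2.727, so [Mg2+(aq)] ≈ 0.0019 M.

0.0019 M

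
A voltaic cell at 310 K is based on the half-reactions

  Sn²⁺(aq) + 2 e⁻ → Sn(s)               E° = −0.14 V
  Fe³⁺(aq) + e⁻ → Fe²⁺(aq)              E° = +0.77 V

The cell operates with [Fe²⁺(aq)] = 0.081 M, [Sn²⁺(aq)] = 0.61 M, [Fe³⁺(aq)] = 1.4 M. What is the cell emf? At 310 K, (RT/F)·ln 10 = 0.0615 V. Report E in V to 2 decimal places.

+0.99 V

Fe³⁺/Fe²⁺ is reduced (cathode, E° = +0.77 V) and Sn²⁺/Sn is oxidized (anode).
The standard potential is +0.77 − (−0.14) = +0.91 V and the balanced reaction transfers n = 2 electrons.
The balanced reaction is 2 Fe³⁺(aq) + Sn(s) → 2 Fe²⁺(aq) + Sn²⁺(aq), so Q = ([Fe²⁺(aq)]^2·[Sn²⁺(aq)]) / [Fe³⁺(aq)]^2 = 0.00204 and log Q = −2.690.
Applying E = E° − (RT ln10/nF)·log Q gives +0.91 − (0.0615/2)(−2.690) = +0.99 V.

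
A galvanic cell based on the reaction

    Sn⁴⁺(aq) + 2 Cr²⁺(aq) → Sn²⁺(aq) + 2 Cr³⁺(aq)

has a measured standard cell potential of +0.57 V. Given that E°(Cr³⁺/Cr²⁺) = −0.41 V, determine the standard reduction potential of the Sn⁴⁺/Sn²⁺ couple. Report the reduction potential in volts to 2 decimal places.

In the reaction as written the Sn⁴⁺/Sn²⁺ couple is reduced (cathode) and Cr³⁺/Cr²⁺ is oxidized (anode), so E°cell = E°(Sn⁴⁺/Sn²⁺) − E°(Cr³⁺/Cr²⁺).
E°(Sn⁴⁺/Sn²⁺) = E°cell + E°(anode) = +0.57 + (−0.41) = +0.16 V.

+0.16 V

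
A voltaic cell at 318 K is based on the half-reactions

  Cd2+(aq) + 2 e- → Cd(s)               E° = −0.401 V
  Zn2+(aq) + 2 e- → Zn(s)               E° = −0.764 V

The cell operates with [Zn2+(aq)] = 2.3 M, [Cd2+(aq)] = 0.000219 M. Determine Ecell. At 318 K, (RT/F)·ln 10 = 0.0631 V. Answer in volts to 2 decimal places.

Since E°(Cd²⁺/Cd) > E°(Zn²⁺/Zn), Cd²⁺/Cd serves as the cathode.
E°cell = −0.401 − (−0.764) = +0.363 V, with n = 2 electrons transferred.
Balancing gives Cd2+(aq) + Zn(s) → Cd(s) + Zn2+(aq); hence Q = [Zn2+(aq)] / [Cd2+(aq)] = 1.05×10^4 (log Q = 4.021).
Applying E = E° − (RT ln10/nF)·log Q gives +0.363 − (0.0631/2)(4.021) = +0.24 V.

+0.24 V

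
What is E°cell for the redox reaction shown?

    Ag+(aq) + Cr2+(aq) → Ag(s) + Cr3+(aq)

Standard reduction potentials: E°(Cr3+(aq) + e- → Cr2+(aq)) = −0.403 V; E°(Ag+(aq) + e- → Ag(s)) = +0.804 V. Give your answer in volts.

In the reaction as written, Ag+(aq) is reduced (cathode) and Cr3+(aq) is produced by oxidation at the anode.
E°cell = E°(cathode) − E°(anode) = +0.804 − (−0.403) = +1.207 V.
The positive value indicates the reaction is spontaneous as written.

+1.207 V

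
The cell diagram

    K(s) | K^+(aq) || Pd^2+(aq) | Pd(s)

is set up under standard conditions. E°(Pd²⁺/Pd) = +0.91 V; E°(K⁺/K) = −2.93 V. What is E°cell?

By convention the left-hand electrode in cell notation is the anode (oxidation) and the right-hand electrode is the cathode (reduction).
E°cell = E°(right) − E°(left) = +0.91 − (−2.93) = +3.84 V.

+3.84 V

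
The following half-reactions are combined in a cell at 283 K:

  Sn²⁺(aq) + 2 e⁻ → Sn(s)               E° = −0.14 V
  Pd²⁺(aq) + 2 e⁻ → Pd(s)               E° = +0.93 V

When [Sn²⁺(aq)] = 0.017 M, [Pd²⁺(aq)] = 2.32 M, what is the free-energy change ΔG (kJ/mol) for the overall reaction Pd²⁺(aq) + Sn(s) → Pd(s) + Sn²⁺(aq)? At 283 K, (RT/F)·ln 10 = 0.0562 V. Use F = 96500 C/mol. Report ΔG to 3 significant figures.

The standard cell potential is +0.93 − (−0.14) = +1.07 V, with n = 2 electrons in the balanced equation.
Here Q = [Sn²⁺(aq)] / [Pd²⁺(aq)] = 0.00733 (log Q = −2.135), giving E = +1.07 − (0.0562/2)·(−2.135) = +1.1300 V.
ΔG = −nFE = −(2)(96500)(+1.1300) J/mol = −218 kJ/mol.

−218 kJ/mol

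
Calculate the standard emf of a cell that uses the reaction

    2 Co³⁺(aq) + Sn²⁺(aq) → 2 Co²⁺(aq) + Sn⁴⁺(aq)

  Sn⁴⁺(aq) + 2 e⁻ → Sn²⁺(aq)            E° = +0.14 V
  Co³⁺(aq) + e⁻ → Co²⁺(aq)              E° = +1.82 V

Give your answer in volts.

+1.68 V

Co³⁺(aq) gains electrons, so the Co³⁺/Co²⁺ couple is the cathode; the Sn⁴⁺/Sn²⁺ couple is the anode.
E°cell = E°(cathode) − E°(anode) = +1.82 − (+0.14) = +1.68 V.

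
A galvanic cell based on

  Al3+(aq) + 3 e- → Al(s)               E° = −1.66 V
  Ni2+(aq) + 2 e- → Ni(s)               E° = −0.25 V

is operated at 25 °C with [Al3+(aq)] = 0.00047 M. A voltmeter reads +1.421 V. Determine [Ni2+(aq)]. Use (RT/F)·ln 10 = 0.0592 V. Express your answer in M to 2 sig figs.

0.014 M

Ni²⁺/Ni is the cathode (higher E°); E°cell = −0.25 − (−1.66) = +1.41 V with n = 6.
Rearranging E = E° − (0.0592/n)·log Q gives log Q = 6(+1.41 − (+1.421))/0.0592 = −1.115.
Balancing electrons gives 3 Ni2+(aq) + 2 Al(s) → 3 Ni(s) + 2 Al3+(aq); thus Q = [Al3+(aq)]^2 / [Ni2+(aq)]^3.
Solving for the unknown gives log [Ni2+(aq)] = −1.847, so [Ni2+(aq)] ≈ 0.014 M.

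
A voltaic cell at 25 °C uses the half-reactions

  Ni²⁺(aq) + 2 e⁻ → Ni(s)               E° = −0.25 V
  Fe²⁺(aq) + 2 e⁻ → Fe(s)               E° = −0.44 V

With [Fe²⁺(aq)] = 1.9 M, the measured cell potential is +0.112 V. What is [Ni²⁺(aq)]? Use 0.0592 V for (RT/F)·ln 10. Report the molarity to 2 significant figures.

Ni²⁺/Ni is the cathode (higher E°); E°cell = −0.25 − (−0.44) = +0.19 V with n = 2.
Rearranging E = E° − (0.0592/n)·log Q gives log Q = 2(+0.19 − (+0.112))/0.0592 = 2.635.
Balancing electrons gives Ni²⁺(aq) + Fe(s) → Ni(s) + Fe²⁺(aq); thus Q = [Fe²⁺(aq)] / [Ni²⁺(aq)].
Solving for the unknown gives log [Ni²⁺(aq)] = −2.356, so [Ni²⁺(aq)] ≈ 0.0044 M.

0.0044 M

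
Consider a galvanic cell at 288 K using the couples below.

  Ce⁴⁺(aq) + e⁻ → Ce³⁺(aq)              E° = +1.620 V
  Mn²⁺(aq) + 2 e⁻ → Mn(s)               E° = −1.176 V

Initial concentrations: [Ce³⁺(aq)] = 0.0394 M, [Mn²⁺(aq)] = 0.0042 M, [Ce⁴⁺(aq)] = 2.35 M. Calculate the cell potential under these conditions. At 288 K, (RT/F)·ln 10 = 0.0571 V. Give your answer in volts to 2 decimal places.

Since E°(Ce⁴⁺/Ce³⁺) > E°(Mn²⁺/Mn), Ce⁴⁺/Ce³⁺ serves as the cathode.
The standard potential is +1.620 − (−1.176) = +2.796 V and the balanced reaction transfers n = 2 electrons.
The balanced reaction is 2 Ce⁴⁺(aq) + Mn(s) → 2 Ce³⁺(aq) + Mn²⁺(aq), so Q = ([Ce³⁺(aq)]^2·[Mn²⁺(aq)]) / [Ce⁴⁺(aq)]^2 = 1.18×10^−6 and log Q = −5.928.
Applying E = E° − (RT ln10/nF)·log Q gives +2.796 − (0.0571/2)(−5.928) = +2.97 V.

+2.97 V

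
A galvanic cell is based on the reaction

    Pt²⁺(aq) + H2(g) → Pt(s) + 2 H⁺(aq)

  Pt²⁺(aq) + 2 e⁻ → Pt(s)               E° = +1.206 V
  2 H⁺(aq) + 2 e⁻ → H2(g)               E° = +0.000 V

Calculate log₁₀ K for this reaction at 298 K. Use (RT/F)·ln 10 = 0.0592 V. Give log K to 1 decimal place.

The Pt²⁺/Pt couple is reduced (cathode); E°cell = +1.206 − (+0.000) = +1.206 V with n = 2.
At equilibrium E = 0, so log K = nE°cell / 0.0592 = (2)(+1.206) / 0.0592 = 40.7.

log K = 40.7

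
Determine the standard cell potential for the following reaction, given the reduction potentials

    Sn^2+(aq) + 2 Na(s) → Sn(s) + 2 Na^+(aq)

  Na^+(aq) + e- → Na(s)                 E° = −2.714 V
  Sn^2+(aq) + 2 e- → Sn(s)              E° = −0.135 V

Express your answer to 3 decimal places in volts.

+2.579 V

Sn^2+(aq) gains electrons, so the Sn²⁺/Sn couple is the cathode; the Na⁺/Na couple is the anode.
E°cell = E°(cathode) − E°(anode) = −0.135 − (−2.714) = +2.579 V.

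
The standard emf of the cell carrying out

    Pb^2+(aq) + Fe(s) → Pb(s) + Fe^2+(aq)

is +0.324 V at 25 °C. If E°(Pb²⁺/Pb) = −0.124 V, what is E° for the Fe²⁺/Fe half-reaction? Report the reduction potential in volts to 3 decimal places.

In the reaction as written the Pb²⁺/Pb couple is reduced (cathode) and Fe²⁺/Fe is oxidized (anode), so E°cell = E°(Pb²⁺/Pb) − E°(Fe²⁺/Fe).
E°(Fe²⁺/Fe) = E°(cathode) − E°cell = −0.124 − (+0.324) = −0.448 V.

−0.448 V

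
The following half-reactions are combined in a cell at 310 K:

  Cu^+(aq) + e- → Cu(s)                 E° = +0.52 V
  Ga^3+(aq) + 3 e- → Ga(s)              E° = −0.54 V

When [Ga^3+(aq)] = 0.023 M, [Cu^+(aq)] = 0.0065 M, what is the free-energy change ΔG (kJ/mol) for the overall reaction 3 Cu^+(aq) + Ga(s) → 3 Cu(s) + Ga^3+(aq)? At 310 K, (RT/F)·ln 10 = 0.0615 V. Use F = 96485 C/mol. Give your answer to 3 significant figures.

−278 kJ/mol

E°cell = +0.52 − (−0.54) = +1.06 V; the balanced reaction transfers n = 3 electrons.
The reaction quotient is [Ga^3+(aq)] / [Cu^+(aq)]^3 = 8.38×10^4; by Nernst, E = +1.06 − (0.0615/3)(4.923) = +0.9591 V.
ΔG = −nFE = −(3)(96485)(+0.9591) J/mol = −278 kJ/mol.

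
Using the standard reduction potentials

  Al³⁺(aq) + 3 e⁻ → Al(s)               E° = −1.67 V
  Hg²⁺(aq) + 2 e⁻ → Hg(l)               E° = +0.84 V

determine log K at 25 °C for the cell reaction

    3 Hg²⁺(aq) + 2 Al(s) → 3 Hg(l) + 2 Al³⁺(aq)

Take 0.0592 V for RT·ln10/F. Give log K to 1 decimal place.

The Hg²⁺/Hg couple is reduced (cathode); E°cell = +0.84 − (−1.67) = +2.51 V with n = 6.
At equilibrium E = 0, so log K = nE°cell / 0.0592 = (6)(+2.51) / 0.0592 = 254.4.

log K = 254.4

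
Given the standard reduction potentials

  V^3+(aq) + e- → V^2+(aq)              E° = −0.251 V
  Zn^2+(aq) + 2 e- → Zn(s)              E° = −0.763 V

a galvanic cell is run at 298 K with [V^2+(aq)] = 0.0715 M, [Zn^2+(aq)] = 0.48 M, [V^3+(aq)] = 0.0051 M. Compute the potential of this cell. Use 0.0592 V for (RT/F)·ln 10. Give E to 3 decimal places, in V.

Since E°(V³⁺/V²⁺) > E°(Zn²⁺/Zn), V³⁺/V²⁺ serves as the cathode.
E°cell = −0.251 − (−0.763) = +0.512 V, with n = 2 electrons transferred.
The balanced reaction is 2 V^3+(aq) + Zn(s) → 2 V^2+(aq) + Zn^2+(aq), so Q = ([V^2+(aq)]^2·[Zn^2+(aq)]) / [V^3+(aq)]^2 = 94.3 and log Q = 1.975.
By the Nernst equation, E = +0.512 − (0.0592/2)·(1.975) = +0.454 V.

+0.454 V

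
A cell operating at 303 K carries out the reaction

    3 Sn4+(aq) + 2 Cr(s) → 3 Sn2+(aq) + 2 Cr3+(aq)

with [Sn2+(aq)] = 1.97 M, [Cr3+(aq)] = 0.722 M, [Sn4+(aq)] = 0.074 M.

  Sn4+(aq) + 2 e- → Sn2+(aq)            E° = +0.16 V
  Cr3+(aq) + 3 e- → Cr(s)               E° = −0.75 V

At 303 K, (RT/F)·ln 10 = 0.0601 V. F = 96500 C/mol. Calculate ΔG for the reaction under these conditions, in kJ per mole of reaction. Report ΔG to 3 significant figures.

The standard cell potential is +0.16 − (−0.75) = +0.91 V, with n = 6 electrons in the balanced equation.
The reaction quotient is ([Sn2+(aq)]^3·[Cr3+(aq)]^2) / [Sn4+(aq)]^3 = 9.84×10^3; by Nernst, E = +0.91 − (0.0601/6)(3.993) = +0.8700 V.
Then ΔG = −nFE = −6 × 96500 × +0.8700 J/mol = −504 kJ/mol.

−504 kJ/mol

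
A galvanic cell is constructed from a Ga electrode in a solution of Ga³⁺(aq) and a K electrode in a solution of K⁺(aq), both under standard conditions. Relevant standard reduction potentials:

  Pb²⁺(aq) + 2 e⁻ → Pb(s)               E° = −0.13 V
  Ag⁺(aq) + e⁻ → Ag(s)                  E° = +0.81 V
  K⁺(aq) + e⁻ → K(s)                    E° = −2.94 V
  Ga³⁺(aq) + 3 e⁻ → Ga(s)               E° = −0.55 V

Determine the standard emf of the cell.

The Ga³⁺/Ga couple has the higher E°, so Ga ion is reduced (cathode) and K is oxidized (anode).
E°cell = E°(cathode) − E°(anode) = −0.55 − (−2.94) = +2.39 V.

+2.39 V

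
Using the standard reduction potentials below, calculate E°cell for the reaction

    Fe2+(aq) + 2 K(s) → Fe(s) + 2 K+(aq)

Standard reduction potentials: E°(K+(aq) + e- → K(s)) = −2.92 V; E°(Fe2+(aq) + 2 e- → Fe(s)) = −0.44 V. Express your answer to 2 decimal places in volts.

Fe2+(aq) gains electrons, so the Fe²⁺/Fe couple is the cathode; the K⁺/K couple is the anode.
E°cell = E°(cathode) − E°(anode) = −0.44 − (−2.92) = +2.48 V.
The positive value indicates the reaction is spontaneous as written.

+2.48 V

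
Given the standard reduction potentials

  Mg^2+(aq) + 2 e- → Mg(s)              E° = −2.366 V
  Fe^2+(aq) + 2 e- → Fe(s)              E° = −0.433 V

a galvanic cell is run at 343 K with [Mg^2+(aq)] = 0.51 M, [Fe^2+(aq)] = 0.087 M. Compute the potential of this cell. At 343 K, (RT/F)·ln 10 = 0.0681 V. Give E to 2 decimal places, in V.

Fe²⁺/Fe is reduced (cathode, E° = −0.433 V) and Mg²⁺/Mg is oxidized (anode).
E°cell = −0.433 − (−2.366) = +1.933 V, with n = 2 electrons transferred.
For the overall reaction Fe^2+(aq) + Mg(s) → Fe(s) + Mg^2+(aq), Q = [Mg^2+(aq)] / [Fe^2+(aq)] = 5.86, giving log Q = 0.768.
By the Nernst equation, E = +1.933 − (0.0681/2)·(0.768) = +1.91 V.

+1.91 V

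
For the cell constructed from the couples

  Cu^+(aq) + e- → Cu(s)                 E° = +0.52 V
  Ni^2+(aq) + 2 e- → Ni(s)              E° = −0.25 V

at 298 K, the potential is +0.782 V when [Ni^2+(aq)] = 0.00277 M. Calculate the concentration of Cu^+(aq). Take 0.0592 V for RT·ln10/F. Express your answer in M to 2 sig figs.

The Cu⁺/Cu couple has the larger reduction potential, so it is the cathode: E°cell = +0.52 − (−0.25) = +0.77 V and n = 2.
From the Nernst equation, log Q = n(E° − E)/0.0592 = 2·(+0.77 − (+0.782))/0.0592 = −0.405.
For 2 Cu^+(aq) + Ni(s) → 2 Cu(s) + Ni^2+(aq), the reaction quotient is Q = [Ni^2+(aq)] / [Cu^+(aq)]^2.
Substituting the known concentrations and solving, log [Cu^+(aq)] = −1.076 and [Cu^+(aq)] = 0.084 M.

0.084 M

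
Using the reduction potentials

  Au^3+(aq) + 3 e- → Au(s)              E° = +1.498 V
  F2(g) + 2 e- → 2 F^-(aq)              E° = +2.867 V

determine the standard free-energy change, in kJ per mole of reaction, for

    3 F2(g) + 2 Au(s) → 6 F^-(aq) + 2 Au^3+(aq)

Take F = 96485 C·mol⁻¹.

−793 kJ/mol

In the reaction as written F2(g) is reduced, so the F₂/F⁻ couple is the cathode and Au³⁺/Au is the anode.
E°cell = +2.867 − (+1.498) = +1.369 V; balancing electrons gives n = 6.
ΔG° = −nFE°cell = −(6)(96485)(+1.369) J/mol = −793 kJ/mol.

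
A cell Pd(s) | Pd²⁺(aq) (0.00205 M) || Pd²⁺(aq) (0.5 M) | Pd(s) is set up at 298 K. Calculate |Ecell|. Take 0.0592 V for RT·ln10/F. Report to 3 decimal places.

0.071 V

For a concentration cell E°cell = 0, since both electrodes use the same couple.
The compartment with the higher Pd²⁺(aq) concentration (0.5 M) acts as the cathode; ions are reduced there and produced at the dilute (0.00205 M) anode.
With n = 2, Ecell = −(0.0592/2)·log([dilute]/[conc]) = −(0.0592/2)·log(0.00205/0.5) = +0.071 V.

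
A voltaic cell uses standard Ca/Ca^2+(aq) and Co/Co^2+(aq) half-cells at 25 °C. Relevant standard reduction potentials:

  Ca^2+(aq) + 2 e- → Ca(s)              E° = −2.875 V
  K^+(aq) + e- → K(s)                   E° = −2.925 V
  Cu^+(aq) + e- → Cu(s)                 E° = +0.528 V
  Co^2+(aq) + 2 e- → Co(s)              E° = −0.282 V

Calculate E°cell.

+2.593 V

Of the two couples in this cell, the one with the more positive reduction potential is reduced at the cathode: here that is Co²⁺/Co (−0.282 V); Ca²⁺/Ca (−2.875 V) is the anode.
E°cell = E°(cathode) − E°(anode) = −0.282 − (−2.875) = +2.593 V.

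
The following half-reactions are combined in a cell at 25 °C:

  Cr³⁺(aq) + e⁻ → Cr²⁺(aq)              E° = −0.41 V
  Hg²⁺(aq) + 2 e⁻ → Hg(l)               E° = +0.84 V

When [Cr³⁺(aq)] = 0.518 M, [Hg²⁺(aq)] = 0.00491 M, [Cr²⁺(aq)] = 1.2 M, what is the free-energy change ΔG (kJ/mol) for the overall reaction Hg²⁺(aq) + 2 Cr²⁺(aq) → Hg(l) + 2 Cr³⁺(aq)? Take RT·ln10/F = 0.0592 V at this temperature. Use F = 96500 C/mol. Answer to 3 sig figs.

−232 kJ/mol

The standard cell potential is +0.84 − (−0.41) = +1.25 V, with n = 2 electrons in the balanced equation.
Q = [Cr³⁺(aq)]^2 / ([Hg²⁺(aq)]·[Cr²⁺(aq)]^2) = 38, so log Q = 1.579 and E = +1.25 − (0.0592/2)(1.579) = +1.2033 V.
ΔG = −nFE = −(2)(96500)(+1.2033) J/mol = −232 kJ/mol.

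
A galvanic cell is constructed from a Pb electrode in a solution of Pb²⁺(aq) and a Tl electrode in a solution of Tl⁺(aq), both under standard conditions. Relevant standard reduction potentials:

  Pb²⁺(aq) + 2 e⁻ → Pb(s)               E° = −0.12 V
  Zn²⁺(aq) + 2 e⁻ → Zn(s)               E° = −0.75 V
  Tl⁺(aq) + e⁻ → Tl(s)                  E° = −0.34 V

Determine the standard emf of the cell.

+0.22 V

The Pb²⁺/Pb couple has the higher E°, so Pb ion is reduced (cathode) and Tl is oxidized (anode).
E°cell = E°(cathode) − E°(anode) = −0.12 − (−0.34) = +0.22 V.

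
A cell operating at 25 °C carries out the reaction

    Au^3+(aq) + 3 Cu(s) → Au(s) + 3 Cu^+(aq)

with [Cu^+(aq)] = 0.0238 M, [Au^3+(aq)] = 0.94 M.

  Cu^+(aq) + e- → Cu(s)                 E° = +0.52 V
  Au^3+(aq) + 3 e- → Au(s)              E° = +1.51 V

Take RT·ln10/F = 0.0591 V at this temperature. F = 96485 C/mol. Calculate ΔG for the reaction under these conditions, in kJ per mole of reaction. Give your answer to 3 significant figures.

−314 kJ/mol

The standard cell potential is +1.51 − (+0.52) = +0.99 V, with n = 3 electrons in the balanced equation.
The reaction quotient is [Cu^+(aq)]^3 / [Au^3+(aq)] = 1.43×10^−5; by Nernst, E = +0.99 − (0.0591/3)(−4.843) = +1.0854 V.
Then ΔG = −nFE = −3 × 96485 × +1.0854 J/mol = −314 kJ/mol.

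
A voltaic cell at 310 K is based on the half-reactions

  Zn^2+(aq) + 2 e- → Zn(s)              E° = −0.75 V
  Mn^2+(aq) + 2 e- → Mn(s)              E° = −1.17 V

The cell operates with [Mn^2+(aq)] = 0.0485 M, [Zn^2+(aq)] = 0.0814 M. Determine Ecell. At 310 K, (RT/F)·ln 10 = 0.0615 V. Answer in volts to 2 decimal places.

+0.43 V

Since E°(Zn²⁺/Zn) > E°(Mn²⁺/Mn), Zn²⁺/Zn serves as the cathode.
E°cell = E°cat − E°an = −0.75 − (−1.17) = +0.42 V; n = 2.
The balanced reaction is Zn^2+(aq) + Mn(s) → Zn(s) + Mn^2+(aq), so Q = [Mn^2+(aq)] / [Zn^2+(aq)] = 0.596 and log Q = −0.225.
E = E° − (0.0615/n)·log Q = +0.42 − (0.0615/2)(−0.225) = +0.43 V.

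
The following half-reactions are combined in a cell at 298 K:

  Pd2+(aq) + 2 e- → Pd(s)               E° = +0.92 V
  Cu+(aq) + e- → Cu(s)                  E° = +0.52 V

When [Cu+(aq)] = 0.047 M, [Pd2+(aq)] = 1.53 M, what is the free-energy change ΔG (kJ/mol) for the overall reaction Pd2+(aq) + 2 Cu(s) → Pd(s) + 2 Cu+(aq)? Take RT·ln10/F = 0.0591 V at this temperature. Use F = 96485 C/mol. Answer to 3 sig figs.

The standard cell potential is +0.92 − (+0.52) = +0.40 V, with n = 2 electrons in the balanced equation.
Here Q = [Cu+(aq)]^2 / [Pd2+(aq)] = 0.00144 (log Q = −2.840), giving E = +0.40 − (0.0591/2)·(−2.840) = +0.4839 V.
Then ΔG = −nFE = −2 × 96485 × +0.4839 J/mol = −93.4 kJ/mol.

−93.4 kJ/mol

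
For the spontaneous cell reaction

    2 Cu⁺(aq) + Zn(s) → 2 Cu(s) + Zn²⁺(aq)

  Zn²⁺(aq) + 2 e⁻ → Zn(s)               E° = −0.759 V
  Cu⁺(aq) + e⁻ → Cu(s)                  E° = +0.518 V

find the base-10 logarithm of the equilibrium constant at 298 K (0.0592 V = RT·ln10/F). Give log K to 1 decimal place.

The Cu⁺/Cu couple is reduced (cathode); E°cell = +0.518 − (−0.759) = +1.277 V with n = 2.
At equilibrium E = 0, so log K = nE°cell / 0.0592 = (2)(+1.277) / 0.0592 = 43.1.

log K = 43.1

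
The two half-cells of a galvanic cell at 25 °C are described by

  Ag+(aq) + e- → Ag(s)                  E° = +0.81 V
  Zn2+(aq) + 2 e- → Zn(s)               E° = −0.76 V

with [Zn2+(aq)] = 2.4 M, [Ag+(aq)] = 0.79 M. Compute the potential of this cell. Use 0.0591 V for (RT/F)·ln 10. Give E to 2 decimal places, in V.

+1.55 V

The Ag⁺/Ag couple has the more positive E°, so it is the cathode; Zn²⁺/Zn is the anode.
E°cell = E°cat − E°an = +0.81 − (−0.76) = +1.57 V; n = 2.
Balancing gives 2 Ag+(aq) + Zn(s) → 2 Ag(s) + Zn2+(aq); hence Q = [Zn2+(aq)] / [Ag+(aq)]^2 = 3.85 (log Q = 0.585).
E = E° − (0.0591/n)·log Q = +1.57 − (0.0591/2)(0.585) = +1.55 V.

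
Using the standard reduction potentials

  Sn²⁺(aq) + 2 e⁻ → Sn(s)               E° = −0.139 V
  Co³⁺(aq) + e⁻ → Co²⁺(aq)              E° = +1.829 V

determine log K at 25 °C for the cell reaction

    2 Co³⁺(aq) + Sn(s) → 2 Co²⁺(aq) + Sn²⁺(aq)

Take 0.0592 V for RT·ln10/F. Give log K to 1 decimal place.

The Co³⁺/Co²⁺ couple is reduced (cathode); E°cell = +1.829 − (−0.139) = +1.968 V with n = 2.
At equilibrium E = 0, so log K = nE°cell / 0.0592 = (2)(+1.968) / 0.0592 = 66.5.

log K = 66.5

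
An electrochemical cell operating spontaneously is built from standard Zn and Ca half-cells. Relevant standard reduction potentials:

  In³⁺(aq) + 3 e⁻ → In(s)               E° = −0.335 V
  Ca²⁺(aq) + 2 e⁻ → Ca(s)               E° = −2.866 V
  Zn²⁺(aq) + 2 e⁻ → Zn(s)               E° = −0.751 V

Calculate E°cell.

The Zn²⁺/Zn couple has the higher E°, so Zn ion is reduced (cathode) and Ca is oxidized (anode).
E°cell = E°(cathode) − E°(anode) = −0.751 − (−2.866) = +2.115 V.

+2.115 V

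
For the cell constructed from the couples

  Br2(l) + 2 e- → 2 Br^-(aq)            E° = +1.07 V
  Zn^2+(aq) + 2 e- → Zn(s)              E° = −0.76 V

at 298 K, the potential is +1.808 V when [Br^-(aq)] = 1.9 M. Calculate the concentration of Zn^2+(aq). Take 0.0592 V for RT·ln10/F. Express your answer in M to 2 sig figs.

Br₂/Br⁻ is the cathode (higher E°); E°cell = +1.07 − (−0.76) = +1.83 V with n = 2.
Rearranging E = E° − (0.0592/n)·log Q gives log Q = 2(+1.83 − (+1.808))/0.0592 = 0.743.
Balancing electrons gives Br2(l) + Zn(s) → 2 Br^-(aq) + Zn^2+(aq); thus Q = [Br^-(aq)]^2·[Zn^2+(aq)].
Isolating [Zn^2+(aq)] in Q = 10^{0.743} yields log [Zn^2+(aq)] = 0.185, i.e. 1.5 M.

1.5 M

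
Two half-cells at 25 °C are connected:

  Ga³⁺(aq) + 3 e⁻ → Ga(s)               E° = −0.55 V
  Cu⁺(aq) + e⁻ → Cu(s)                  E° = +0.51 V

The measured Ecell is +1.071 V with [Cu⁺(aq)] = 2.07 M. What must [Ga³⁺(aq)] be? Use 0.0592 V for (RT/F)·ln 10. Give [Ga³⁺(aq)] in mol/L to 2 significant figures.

The Cu⁺/Cu couple has the larger reduction potential, so it is the cathode: E°cell = +0.51 − (−0.55) = +1.06 V and n = 3.
Since E = E° − (0.0592/n)·log Q, log Q = n(E° − E)/0.0592 = −0.557.
The balanced reaction is 3 Cu⁺(aq) + Ga(s) → 3 Cu(s) + Ga³⁺(aq), so Q = [Ga³⁺(aq)] / [Cu⁺(aq)]^3.
Solving for the unknown gives log [Ga³⁺(aq)] = 0.391, so [Ga³⁺(aq)] ≈ 2.5 M.

2.5 M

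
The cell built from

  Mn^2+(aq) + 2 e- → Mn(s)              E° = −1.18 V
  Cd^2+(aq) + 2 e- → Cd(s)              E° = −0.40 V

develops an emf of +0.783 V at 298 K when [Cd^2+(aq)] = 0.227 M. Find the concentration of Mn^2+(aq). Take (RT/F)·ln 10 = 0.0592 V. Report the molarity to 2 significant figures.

Cd²⁺/Cd is the cathode (higher E°); E°cell = −0.40 − (−1.18) = +0.78 V with n = 2.
Rearranging E = E° − (0.0592/n)·log Q gives log Q = 2(+0.78 − (+0.783))/0.0592 = −0.101.
The balanced reaction is Cd^2+(aq) + Mn(s) → Cd(s) + Mn^2+(aq), so Q = [Mn^2+(aq)] / [Cd^2+(aq)].
Isolating [Mn^2+(aq)] in Q = 10^{−0.101} yields log [Mn^2+(aq)] = −0.745, i.e. 0.18 M.

0.18 M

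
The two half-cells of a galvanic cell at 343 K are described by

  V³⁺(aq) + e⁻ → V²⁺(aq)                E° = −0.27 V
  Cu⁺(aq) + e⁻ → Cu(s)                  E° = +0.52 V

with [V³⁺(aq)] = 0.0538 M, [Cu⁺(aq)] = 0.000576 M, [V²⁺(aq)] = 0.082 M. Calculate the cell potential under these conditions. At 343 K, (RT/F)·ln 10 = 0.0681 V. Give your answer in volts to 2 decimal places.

Cu⁺/Cu is reduced (cathode, E° = +0.52 V) and V³⁺/V²⁺ is oxidized (anode).
The standard potential is +0.52 − (−0.27) = +0.79 V and the balanced reaction transfers n = 1 electron.
For the overall reaction Cu⁺(aq) + V²⁺(aq) → Cu(s) + V³⁺(aq), Q = [V³⁺(aq)] / ([Cu⁺(aq)]·[V²⁺(aq)]) = 1.14×10^3, giving log Q = 3.057.
E = E° − (0.0681/n)·log Q = +0.79 − (0.0681/1)(3.057) = +0.58 V.

+0.58 V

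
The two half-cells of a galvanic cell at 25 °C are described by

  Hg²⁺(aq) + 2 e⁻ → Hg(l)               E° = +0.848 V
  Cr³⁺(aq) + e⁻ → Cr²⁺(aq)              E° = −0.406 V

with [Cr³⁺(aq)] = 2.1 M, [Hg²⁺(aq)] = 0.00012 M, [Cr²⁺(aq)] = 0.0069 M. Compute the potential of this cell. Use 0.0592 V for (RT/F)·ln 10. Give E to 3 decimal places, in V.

Since E°(Hg²⁺/Hg) > E°(Cr³⁺/Cr²⁺), Hg²⁺/Hg serves as the cathode.
E°cell = E°cat − E°an = +0.848 − (−0.406) = +1.254 V; n = 2.
For the overall reaction Hg²⁺(aq) + 2 Cr²⁺(aq) → Hg(l) + 2 Cr³⁺(aq), Q = [Cr³⁺(aq)]^2 / ([Hg²⁺(aq)]·[Cr²⁺(aq)]^2) = 7.72×10^8, giving log Q = 8.888.
By the Nernst equation, E = +1.254 − (0.0592/2)·(8.888) = +0.991 V.

+0.991 V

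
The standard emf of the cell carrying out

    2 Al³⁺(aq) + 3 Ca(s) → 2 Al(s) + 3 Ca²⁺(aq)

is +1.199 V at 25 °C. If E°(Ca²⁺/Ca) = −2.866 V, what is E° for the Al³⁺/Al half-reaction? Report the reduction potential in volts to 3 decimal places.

In the reaction as written the Al³⁺/Al couple is reduced (cathode) and Ca²⁺/Ca is oxidized (anode), so E°cell = E°(Al³⁺/Al) − E°(Ca²⁺/Ca).
E°(Al³⁺/Al) = E°cell + E°(anode) = +1.199 + (−2.866) = −1.667 V.

−1.667 V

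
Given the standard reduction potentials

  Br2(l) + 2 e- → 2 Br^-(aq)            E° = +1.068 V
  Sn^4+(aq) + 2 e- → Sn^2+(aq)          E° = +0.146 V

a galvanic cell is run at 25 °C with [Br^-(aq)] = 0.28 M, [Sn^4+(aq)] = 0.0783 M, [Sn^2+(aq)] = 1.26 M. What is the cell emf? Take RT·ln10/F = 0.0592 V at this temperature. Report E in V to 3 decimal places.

+0.990 V

Since E°(Br₂/Br⁻) > E°(Sn⁴⁺/Sn²⁺), Br₂/Br⁻ serves as the cathode.
E°cell = E°cat − E°an = +1.068 − (+0.146) = +0.922 V; n = 2.
The balanced reaction is Br2(l) + Sn^2+(aq) → 2 Br^-(aq) + Sn^4+(aq), so Q = ([Br^-(aq)]^2·[Sn^4+(aq)]) / [Sn^2+(aq)] = 0.00487 and log Q = −2.312.
Applying E = E° − (RT ln10/nF)·log Q gives +0.922 − (0.0592/2)(−2.312) = +0.990 V.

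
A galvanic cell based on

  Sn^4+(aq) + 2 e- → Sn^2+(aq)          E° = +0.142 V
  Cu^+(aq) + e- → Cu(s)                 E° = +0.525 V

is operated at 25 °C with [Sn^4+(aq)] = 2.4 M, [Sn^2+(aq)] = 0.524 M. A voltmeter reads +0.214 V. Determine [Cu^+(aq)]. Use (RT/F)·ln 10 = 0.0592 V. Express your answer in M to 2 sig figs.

Cu⁺/Cu is the cathode (higher E°); E°cell = +0.525 − (+0.142) = +0.383 V with n = 2.
From the Nernst equation, log Q = n(E° − E)/0.0592 = 2·(+0.383 − (+0.214))/0.0592 = 5.709.
For 2 Cu^+(aq) + Sn^2+(aq) → 2 Cu(s) + Sn^4+(aq), the reaction quotient is Q = [Sn^4+(aq)] / ([Cu^+(aq)]^2·[Sn^2+(aq)]).
Isolating [Cu^+(aq)] in Q = 10^{5.709} yields log [Cu^+(aq)] = −2.524, i.e. 0.0030 M.

0.0030 M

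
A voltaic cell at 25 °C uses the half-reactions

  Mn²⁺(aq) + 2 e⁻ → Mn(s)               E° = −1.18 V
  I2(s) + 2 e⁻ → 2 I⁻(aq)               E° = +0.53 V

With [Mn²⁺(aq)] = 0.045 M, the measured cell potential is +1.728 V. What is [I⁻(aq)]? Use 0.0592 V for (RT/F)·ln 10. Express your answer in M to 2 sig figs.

With I₂/I⁻ at the cathode and Mn²⁺/Mn at the anode, E°cell = +0.53 − (−1.18) = +1.71 V (n = 2).
From the Nernst equation, log Q = n(E° − E)/0.0592 = 2·(+1.71 − (+1.728))/0.0592 = −0.608.
For I2(s) + Mn(s) → 2 I⁻(aq) + Mn²⁺(aq), the reaction quotient is Q = [I⁻(aq)]^2·[Mn²⁺(aq)].
Substituting the known concentrations and solving, log [I⁻(aq)] = 0.369 and [I⁻(aq)] = 2.3 M.

2.3 M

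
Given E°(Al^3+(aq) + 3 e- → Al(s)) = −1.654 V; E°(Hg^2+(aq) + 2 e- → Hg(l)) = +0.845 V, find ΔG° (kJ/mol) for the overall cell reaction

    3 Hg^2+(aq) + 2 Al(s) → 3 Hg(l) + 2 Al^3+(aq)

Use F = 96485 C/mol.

−1447 kJ/mol

In the reaction as written Hg^2+(aq) is reduced, so the Hg²⁺/Hg couple is the cathode and Al³⁺/Al is the anode.
E°cell = +0.845 − (−1.654) = +2.499 V; balancing electrons gives n = 6.
ΔG° = −nFE°cell = −(6)(96485)(+2.499) J/mol = −1447 kJ/mol.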